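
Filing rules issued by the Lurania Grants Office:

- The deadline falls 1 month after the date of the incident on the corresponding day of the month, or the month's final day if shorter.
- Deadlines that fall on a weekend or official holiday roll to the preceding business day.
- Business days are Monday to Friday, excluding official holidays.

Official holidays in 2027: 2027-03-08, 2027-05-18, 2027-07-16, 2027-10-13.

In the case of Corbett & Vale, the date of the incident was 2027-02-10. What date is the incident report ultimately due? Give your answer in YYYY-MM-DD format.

1 month after 2027-02-10, on the same day of the month, is 2027-03-10.
2027-03-10 is a Wednesday and not a listed holiday, so it stands.
The final due date is 2027-03-10.

2027-03-10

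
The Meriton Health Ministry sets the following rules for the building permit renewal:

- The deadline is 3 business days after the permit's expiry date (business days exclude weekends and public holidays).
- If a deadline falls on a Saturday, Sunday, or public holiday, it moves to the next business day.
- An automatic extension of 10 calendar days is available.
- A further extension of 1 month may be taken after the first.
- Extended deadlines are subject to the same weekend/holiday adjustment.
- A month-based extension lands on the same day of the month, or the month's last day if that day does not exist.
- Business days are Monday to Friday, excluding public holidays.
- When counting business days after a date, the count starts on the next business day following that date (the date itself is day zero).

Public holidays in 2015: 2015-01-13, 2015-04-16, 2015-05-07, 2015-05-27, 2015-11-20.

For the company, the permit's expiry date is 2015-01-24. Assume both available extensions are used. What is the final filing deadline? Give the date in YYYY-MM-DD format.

2015-03-09

Counting 3 business days after 2015-01-24 (skipping weekends and listed holidays) reaches 2015-01-28.
2015-01-28 (Wednesday) is already a business day.
Applying the 10-calendar-day extension: 2015-01-28 + 10 days = 2015-02-07.
2015-02-07 is a Saturday; the next business day is 2015-02-09 (Monday).
Applying the 1 month extension: 1 month after 2015-02-09 is 2015-03-09.
Since 2015-03-09 is a Monday and not a holiday, the date is unchanged.
Deadline: 2015-03-09.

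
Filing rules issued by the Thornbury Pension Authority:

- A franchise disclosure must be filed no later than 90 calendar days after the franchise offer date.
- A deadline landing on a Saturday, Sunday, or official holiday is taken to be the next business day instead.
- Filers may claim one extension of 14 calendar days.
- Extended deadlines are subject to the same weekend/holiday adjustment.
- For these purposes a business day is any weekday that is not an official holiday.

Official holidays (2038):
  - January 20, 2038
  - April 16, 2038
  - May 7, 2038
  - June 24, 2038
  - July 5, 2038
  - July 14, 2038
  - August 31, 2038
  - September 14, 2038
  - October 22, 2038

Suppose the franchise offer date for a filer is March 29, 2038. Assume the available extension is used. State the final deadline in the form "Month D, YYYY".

July 12, 2038

Trigger date March 29, 2038 + 90 calendar days = June 27, 2038.
June 27, 2038 is a Sunday, so it moves to the next business day, June 28, 2038 (Monday).
Add the 14 calendar-day extension to June 28, 2038: July 12, 2038.
July 12, 2038 is a Monday and not a listed holiday, so it stands.
So the filing is due July 12, 2038.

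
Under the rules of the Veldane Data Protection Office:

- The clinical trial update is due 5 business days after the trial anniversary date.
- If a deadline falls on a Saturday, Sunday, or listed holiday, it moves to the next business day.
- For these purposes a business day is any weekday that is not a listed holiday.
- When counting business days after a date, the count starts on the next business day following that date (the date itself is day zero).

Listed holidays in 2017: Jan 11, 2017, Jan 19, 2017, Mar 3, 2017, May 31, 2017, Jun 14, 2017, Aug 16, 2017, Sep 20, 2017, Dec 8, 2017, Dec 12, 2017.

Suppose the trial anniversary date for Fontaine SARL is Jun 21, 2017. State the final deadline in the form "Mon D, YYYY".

Counting 5 business days after Jun 21, 2017 (skipping weekends and listed holidays) reaches Jun 28, 2017.
Jun 28, 2017 is a Wednesday and not a listed holiday, so it stands.
So the filing is due Jun 28, 2017.

Jun 28, 2017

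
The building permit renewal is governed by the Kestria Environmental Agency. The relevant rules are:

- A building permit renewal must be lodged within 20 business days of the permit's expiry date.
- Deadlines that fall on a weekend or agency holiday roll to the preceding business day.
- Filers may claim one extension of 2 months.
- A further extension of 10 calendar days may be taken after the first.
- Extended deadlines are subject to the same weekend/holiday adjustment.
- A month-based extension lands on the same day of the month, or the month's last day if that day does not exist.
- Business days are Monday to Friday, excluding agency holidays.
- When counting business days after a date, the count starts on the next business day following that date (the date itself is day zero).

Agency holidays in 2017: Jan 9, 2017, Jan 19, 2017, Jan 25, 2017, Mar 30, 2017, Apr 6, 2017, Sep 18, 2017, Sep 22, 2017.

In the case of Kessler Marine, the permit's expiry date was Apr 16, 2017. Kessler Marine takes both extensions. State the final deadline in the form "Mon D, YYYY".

Starting the day after Apr 16, 2017 and counting 20 business days lands on May 12, 2017.
May 12, 2017 is a Friday and not a listed holiday, so it stands.
Add 2 months to May 12, 2017: Jul 12, 2017.
Jul 12, 2017 falls on a Wednesday, which is a business day, so no adjustment is needed.
The 10-calendar-day extension moves the deadline from Jul 12, 2017 to Jul 22, 2017.
Jul 22, 2017 is a Saturday, so it moves to the preceding business day, Jul 21, 2017 (Friday).
Final deadline: Jul 21, 2017.

Jul 21, 2017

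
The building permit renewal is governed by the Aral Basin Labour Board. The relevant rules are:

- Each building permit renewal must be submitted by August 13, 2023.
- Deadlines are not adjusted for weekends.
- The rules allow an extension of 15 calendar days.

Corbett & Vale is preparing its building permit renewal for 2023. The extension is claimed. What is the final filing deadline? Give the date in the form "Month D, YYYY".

The stated deadline is August 13, 2023.
August 13, 2023 falls on a Sunday. The rules make no weekend/holiday allowance, so it remains August 13, 2023.
With the 15-day extension, August 13, 2023 becomes August 28, 2023.
No adjustment is made for weekends or holidays, so August 28, 2023 stands.
Final deadline: August 28, 2023.

August 28, 2023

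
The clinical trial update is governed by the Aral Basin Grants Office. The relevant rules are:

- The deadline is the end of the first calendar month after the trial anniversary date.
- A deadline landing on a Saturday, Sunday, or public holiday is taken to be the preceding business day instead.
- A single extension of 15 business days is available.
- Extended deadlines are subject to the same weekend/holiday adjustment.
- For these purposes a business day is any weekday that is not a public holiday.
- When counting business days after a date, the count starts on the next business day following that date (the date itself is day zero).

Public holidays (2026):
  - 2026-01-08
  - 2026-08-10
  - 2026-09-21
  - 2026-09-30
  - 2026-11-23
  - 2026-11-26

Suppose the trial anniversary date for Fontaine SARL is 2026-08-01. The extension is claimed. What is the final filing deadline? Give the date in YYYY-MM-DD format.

The first month after 2026-08-01 is September 2026, whose last day is 2026-09-30.
2026-09-30 falls on a listed holiday. Rolling to the preceding business day gives 2026-09-29, a Tuesday.
The 15-business-day extension runs from 2026-09-29 to 2026-10-21.
2026-10-21 is a Wednesday and not a listed holiday, so it stands.
Final deadline: 2026-10-21.

2026-10-21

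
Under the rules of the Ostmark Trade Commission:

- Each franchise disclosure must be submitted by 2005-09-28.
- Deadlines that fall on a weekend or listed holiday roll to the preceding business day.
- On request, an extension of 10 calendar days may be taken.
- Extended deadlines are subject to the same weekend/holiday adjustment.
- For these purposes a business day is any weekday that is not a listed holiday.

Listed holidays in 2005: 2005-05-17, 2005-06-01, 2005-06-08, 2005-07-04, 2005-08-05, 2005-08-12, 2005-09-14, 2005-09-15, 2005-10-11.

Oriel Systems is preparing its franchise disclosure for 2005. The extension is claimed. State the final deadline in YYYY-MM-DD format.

The statutory due date is 2005-09-28.
Since 2005-09-28 is a Wednesday and not a holiday, the date is unchanged.
Applying the 10-calendar-day extension: 2005-09-28 + 10 days = 2005-10-08.
2005-10-08 is a Saturday, so it moves to the preceding business day, 2005-10-07 (Friday).
Deadline: 2005-10-07.

2005-10-07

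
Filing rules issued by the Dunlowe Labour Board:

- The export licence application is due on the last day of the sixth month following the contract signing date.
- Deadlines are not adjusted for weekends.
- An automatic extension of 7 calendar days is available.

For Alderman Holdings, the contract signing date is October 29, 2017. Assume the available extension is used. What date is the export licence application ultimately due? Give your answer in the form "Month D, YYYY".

May 7, 2018

The sixth month after October 29, 2017 is April 2018, whose last day is April 30, 2018.
April 30, 2018 falls on a Monday. The rules make no weekend/holiday allowance, so it remains April 30, 2018.
Applying the 7-calendar-day extension: April 30, 2018 + 7 days = May 7, 2018.
May 7, 2018 falls on a Monday. The rules make no weekend/holiday allowance, so it remains May 7, 2018.
Deadline: May 7, 2018.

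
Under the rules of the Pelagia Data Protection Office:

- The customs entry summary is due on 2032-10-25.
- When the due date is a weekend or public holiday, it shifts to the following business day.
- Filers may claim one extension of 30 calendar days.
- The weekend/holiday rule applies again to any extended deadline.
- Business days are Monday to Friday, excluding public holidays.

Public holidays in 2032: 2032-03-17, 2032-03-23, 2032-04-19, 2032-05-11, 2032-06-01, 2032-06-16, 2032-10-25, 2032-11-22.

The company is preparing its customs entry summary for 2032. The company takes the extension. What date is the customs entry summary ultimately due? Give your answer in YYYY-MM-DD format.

The statutory due date is 2032-10-25.
2032-10-25 falls on a listed holiday. Rolling to the next business day gives 2032-10-26, a Tuesday.
With the 30-day extension, 2032-10-26 becomes 2032-11-25.
2032-11-25 is a Thursday and not a listed holiday, so it stands.
The final due date is 2032-11-25.

2032-11-25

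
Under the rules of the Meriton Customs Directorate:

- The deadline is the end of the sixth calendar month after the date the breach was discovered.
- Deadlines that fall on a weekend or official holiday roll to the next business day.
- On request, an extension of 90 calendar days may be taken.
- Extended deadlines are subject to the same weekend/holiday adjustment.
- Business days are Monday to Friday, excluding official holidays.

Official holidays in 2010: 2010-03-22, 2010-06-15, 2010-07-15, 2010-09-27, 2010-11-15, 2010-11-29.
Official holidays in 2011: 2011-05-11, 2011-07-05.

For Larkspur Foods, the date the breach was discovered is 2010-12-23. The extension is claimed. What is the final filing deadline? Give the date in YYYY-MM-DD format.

6 months after 2010-12-23 is June 2011; that month ends on 2011-06-30.
2011-06-30 (Thursday) is already a business day.
The 90-calendar-day extension moves the deadline from 2011-06-30 to 2011-09-28.
2011-09-28 falls on a Wednesday, which is a business day, so no adjustment is needed.
The final due date is 2011-09-28.

2011-09-28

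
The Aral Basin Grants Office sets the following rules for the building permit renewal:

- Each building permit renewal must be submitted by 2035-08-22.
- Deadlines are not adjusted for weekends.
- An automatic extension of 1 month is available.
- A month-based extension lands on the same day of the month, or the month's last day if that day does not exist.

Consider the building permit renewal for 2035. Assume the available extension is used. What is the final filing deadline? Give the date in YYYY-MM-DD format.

The stated deadline is 2035-08-22.
2035-08-22 is a Wednesday; no weekend or holiday adjustment applies.
Applying the 1 month extension: 1 month after 2035-08-22 is 2035-09-22.
No adjustment is made for weekends or holidays, so 2035-09-22 stands.
The final due date is 2035-09-22.

2035-09-22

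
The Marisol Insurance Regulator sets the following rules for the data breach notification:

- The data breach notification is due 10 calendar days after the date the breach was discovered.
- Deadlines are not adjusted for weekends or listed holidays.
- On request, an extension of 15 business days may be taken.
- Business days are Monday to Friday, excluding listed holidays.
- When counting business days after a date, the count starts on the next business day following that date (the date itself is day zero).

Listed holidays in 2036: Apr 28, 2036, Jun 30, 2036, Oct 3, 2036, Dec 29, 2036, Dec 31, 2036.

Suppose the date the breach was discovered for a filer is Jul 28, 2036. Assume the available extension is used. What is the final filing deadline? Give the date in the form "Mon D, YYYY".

Adding 10 calendar days to Jul 28, 2036 gives Aug 7, 2036.
No adjustment is made for weekends or holidays, so Aug 7, 2036 stands.
The 15-business-day extension runs from Aug 7, 2036 to Aug 28, 2036.
No adjustment is made for weekends or holidays, so Aug 28, 2036 stands.
The final due date is Aug 28, 2036.

Aug 28, 2036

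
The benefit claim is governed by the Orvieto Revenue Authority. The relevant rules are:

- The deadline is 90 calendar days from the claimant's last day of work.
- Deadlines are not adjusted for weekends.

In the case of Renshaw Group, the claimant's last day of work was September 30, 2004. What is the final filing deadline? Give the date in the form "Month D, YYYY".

From September 30, 2004, 90 calendar days later is December 29, 2004.
December 29, 2004 is a Wednesday; no weekend or holiday adjustment applies.
So the filing is due December 29, 2004.

December 29, 2004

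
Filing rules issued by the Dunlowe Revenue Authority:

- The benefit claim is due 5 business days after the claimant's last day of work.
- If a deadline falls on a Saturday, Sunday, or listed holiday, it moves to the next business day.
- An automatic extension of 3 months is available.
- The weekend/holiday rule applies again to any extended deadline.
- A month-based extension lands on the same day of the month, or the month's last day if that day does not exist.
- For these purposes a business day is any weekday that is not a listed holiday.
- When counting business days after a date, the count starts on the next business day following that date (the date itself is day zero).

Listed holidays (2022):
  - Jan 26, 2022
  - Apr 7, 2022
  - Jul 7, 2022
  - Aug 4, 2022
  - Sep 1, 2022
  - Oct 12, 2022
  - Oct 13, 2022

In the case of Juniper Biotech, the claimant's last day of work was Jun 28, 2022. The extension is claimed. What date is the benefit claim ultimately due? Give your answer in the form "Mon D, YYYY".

Starting the day after Jun 28, 2022 and counting 5 business days lands on Jul 5, 2022.
Jul 5, 2022 (Tuesday) is already a business day.
Add 3 months to Jul 5, 2022: Oct 5, 2022.
Oct 5, 2022 (Wednesday) is already a business day.
So the filing is due Oct 5, 2022.

Oct 5, 2022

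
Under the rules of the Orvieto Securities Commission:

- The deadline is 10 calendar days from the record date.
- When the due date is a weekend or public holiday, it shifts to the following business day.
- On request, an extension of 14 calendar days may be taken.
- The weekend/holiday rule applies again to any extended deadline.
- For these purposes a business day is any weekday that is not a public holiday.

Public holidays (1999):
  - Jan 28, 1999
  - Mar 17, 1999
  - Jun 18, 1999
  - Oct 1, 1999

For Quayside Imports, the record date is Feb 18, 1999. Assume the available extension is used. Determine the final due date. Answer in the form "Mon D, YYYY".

Adding 10 calendar days to Feb 18, 1999 gives Feb 28, 1999.
Feb 28, 1999 falls on a Sunday. Rolling to the next business day gives Mar 1, 1999, a Monday.
With the 14-day extension, Mar 1, 1999 becomes Mar 15, 1999.
Mar 15, 1999 is a Monday and not a listed holiday, so it stands.
So the filing is due Mar 15, 1999.

Mar 15, 1999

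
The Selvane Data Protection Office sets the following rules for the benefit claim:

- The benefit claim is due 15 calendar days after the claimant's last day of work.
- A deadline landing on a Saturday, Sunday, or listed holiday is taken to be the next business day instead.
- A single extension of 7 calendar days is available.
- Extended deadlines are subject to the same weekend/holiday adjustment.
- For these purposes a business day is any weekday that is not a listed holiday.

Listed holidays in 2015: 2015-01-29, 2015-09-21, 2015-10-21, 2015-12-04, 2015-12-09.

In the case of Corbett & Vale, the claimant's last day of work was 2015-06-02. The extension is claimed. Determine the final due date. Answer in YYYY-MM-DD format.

Trigger date 2015-06-02 + 15 calendar days = 2015-06-17.
2015-06-17 falls on a Wednesday, which is a business day, so no adjustment is needed.
Add the 7 calendar-day extension to 2015-06-17: 2015-06-24.
2015-06-24 is a Wednesday and not a listed holiday, so it stands.
The final due date is 2015-06-24.

2015-06-24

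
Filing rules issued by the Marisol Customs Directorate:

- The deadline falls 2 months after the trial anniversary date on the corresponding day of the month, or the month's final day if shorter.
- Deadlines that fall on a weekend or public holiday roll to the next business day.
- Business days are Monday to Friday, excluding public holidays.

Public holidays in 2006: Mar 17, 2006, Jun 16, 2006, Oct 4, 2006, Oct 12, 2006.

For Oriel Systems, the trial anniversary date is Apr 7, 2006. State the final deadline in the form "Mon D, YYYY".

Jun 7, 2006

2 months from Apr 7, 2006 is Jun 7, 2006.
Since Jun 7, 2006 is a Wednesday and not a holiday, the date is unchanged.
Final deadline: Jun 7, 2006.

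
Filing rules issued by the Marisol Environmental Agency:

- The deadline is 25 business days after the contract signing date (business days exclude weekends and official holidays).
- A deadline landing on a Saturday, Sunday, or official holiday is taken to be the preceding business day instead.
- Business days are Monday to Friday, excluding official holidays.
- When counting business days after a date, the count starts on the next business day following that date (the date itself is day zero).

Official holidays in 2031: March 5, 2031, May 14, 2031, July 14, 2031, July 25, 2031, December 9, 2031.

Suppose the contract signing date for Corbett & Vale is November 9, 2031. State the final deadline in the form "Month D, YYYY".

December 15, 2031

Starting the day after November 9, 2031 and counting 25 business days lands on December 15, 2031.
December 15, 2031 is a Monday and not a listed holiday, so it stands.
Deadline: December 15, 2031.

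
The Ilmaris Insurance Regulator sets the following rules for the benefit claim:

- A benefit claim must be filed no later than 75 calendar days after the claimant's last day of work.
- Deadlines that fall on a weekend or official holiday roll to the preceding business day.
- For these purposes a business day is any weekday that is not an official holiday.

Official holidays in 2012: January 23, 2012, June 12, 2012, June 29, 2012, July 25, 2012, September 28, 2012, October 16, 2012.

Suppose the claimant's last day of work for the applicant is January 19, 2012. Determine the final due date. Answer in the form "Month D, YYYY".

75 calendar days after January 19, 2012 is April 3, 2012.
April 3, 2012 falls on a Tuesday, which is a business day, so no adjustment is needed.
Deadline: April 3, 2012.

April 3, 2012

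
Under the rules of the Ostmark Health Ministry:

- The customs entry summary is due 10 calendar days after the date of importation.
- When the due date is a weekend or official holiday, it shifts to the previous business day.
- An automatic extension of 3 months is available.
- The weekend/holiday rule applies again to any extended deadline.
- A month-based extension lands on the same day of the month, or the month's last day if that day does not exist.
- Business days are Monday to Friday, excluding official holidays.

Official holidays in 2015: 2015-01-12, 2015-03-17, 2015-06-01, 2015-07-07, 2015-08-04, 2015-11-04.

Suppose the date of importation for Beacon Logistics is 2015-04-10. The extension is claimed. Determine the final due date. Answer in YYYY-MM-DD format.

Adding 10 calendar days to 2015-04-10 gives 2015-04-20.
2015-04-20 (Monday) is already a business day.
Add 3 months to 2015-04-20: 2015-07-20.
2015-07-20 falls on a Monday, which is a business day, so no adjustment is needed.
Final deadline: 2015-07-20.

2015-07-20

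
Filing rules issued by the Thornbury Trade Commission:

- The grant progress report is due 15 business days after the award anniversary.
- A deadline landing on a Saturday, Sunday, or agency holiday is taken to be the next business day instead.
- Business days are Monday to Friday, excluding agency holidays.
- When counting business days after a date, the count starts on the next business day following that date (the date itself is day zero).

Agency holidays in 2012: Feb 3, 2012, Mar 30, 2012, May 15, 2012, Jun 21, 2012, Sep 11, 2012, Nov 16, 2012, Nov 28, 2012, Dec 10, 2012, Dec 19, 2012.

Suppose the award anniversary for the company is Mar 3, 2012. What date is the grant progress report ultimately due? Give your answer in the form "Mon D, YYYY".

Mar 23, 2012

Starting the day after Mar 3, 2012 and counting 15 business days lands on Mar 23, 2012.
Mar 23, 2012 falls on a Friday, which is a business day, so no adjustment is needed.
Deadline: Mar 23, 2012.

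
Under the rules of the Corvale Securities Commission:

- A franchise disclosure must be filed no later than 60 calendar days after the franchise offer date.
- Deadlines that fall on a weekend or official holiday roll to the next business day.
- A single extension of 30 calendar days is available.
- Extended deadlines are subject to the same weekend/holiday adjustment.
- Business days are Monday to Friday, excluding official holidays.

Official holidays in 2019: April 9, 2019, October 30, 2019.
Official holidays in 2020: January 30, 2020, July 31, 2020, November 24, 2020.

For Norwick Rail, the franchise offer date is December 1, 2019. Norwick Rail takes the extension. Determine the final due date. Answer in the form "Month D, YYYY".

March 2, 2020

From December 1, 2019, 60 calendar days later is January 30, 2020.
January 30, 2020 is a listed holiday; the next business day is January 31, 2020 (Friday).
With the 30-day extension, January 31, 2020 becomes March 1, 2020.
March 1, 2020 is a Sunday; the next business day is March 2, 2020 (Monday).
Final deadline: March 2, 2020.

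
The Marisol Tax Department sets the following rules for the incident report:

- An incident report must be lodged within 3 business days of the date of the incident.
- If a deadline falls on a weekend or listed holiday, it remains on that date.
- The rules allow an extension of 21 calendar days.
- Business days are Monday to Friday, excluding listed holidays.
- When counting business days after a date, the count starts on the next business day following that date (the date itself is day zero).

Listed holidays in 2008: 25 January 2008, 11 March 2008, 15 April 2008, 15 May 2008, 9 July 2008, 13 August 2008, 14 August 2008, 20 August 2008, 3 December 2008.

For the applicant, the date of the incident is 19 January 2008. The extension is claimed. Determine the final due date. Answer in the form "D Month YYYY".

3 business days after 19 January 2008, excluding weekends and holidays, is 23 January 2008.
23 January 2008 falls on a Wednesday. The rules make no weekend/holiday allowance, so it remains 23 January 2008.
Applying the 21-calendar-day extension: 23 January 2008 + 21 days = 13 February 2008.
13 February 2008 falls on a Wednesday. The rules make no weekend/holiday allowance, so it remains 13 February 2008.
Final deadline: 13 February 2008.

13 February 2008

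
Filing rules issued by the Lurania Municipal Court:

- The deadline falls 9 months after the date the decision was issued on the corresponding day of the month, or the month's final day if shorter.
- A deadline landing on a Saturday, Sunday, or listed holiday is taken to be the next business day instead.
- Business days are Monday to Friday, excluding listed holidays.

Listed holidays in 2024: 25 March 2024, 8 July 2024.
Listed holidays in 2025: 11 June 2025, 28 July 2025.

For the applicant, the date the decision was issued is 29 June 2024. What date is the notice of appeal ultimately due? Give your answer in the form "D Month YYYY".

31 March 2025

9 months after 29 June 2024, on the same day of the month, is 29 March 2025.
29 March 2025 falls on a Saturday. Rolling to the next business day gives 31 March 2025, a Monday.
Final deadline: 31 March 2025.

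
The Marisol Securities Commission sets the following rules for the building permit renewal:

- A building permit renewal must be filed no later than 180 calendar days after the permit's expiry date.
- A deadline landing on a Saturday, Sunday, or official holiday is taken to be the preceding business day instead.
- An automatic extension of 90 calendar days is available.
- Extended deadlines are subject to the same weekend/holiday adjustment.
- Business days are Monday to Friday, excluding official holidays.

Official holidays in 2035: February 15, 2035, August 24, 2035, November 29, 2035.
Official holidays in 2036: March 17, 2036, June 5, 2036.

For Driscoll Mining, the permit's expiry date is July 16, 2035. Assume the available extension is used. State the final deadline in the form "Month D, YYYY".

April 10, 2036

From July 16, 2035, 180 calendar days later is January 12, 2036.
January 12, 2036 is a Saturday; the preceding business day is January 11, 2036 (Friday).
With the 90-day extension, January 11, 2036 becomes April 10, 2036.
April 10, 2036 falls on a Thursday, which is a business day, so no adjustment is needed.
So the filing is due April 10, 2036.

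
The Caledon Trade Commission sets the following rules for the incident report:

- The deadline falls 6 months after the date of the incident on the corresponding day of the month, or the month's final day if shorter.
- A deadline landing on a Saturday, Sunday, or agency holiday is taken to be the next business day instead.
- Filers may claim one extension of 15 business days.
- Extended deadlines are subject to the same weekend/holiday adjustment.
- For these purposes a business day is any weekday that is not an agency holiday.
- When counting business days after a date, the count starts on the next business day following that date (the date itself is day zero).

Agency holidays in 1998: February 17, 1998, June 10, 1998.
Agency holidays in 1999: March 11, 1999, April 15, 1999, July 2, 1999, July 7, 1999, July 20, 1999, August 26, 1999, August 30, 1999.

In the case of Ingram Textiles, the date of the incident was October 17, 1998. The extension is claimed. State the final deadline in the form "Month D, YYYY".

Moving 6 months forward from October 17, 1998 on the corresponding day gives April 17, 1999.
April 17, 1999 is a Saturday, so it moves to the next business day, April 19, 1999 (Monday).
The 15-business-day extension runs from April 19, 1999 to May 10, 1999.
May 10, 1999 is a Monday and not a listed holiday, so it stands.
Final deadline: May 10, 1999.

May 10, 1999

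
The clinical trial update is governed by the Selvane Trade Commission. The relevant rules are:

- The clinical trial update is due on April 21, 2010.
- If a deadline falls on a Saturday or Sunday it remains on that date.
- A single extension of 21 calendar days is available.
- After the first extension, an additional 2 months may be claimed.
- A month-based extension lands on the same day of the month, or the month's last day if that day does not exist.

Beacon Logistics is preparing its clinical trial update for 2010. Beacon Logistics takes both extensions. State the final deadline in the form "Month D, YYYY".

Start from the fixed due date, April 21, 2010.
April 21, 2010 falls on a Wednesday. The rules make no weekend/holiday allowance, so it remains April 21, 2010.
With the 21-day extension, April 21, 2010 becomes May 12, 2010.
May 12, 2010 is a Wednesday; no weekend or holiday adjustment applies.
Applying the 2 months extension: 2 months after May 12, 2010 is July 12, 2010.
July 12, 2010 falls on a Monday. The rules make no weekend/holiday allowance, so it remains July 12, 2010.
So the filing is due July 12, 2010.

July 12, 2010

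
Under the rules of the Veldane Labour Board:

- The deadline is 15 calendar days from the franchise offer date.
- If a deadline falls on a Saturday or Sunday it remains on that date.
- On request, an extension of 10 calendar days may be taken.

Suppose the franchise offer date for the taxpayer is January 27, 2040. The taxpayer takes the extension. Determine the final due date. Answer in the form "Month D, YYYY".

February 21, 2040

From January 27, 2040, 15 calendar days later is February 11, 2040.
No adjustment is made for weekends or holidays, so February 11, 2040 stands.
With the 10-day extension, February 11, 2040 becomes February 21, 2040.
February 21, 2040 falls on a Tuesday. The rules make no weekend/holiday allowance, so it remains February 21, 2040.
The final due date is February 21, 2040.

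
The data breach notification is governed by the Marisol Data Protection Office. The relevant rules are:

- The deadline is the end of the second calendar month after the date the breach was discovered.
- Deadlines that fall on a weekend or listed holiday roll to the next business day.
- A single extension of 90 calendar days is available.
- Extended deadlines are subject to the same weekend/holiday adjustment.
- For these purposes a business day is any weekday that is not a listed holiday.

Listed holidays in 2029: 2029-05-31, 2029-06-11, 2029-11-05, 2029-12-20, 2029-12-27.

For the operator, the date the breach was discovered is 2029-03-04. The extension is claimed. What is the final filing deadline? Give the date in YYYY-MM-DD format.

2029-08-30

2 months after 2029-03-04 falls in May 2029; the last day of that month is 2029-05-31.
2029-05-31 is a listed holiday, so it moves to the next business day, 2029-06-01 (Friday).
Applying the 90-calendar-day extension: 2029-06-01 + 90 days = 2029-08-30.
2029-08-30 falls on a Thursday, which is a business day, so no adjustment is needed.
Deadline: 2029-08-30.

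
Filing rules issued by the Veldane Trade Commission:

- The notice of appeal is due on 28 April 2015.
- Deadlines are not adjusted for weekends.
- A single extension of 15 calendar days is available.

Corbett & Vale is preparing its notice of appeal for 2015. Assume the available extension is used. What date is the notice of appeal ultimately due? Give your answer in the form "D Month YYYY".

13 May 2015

Start from the fixed due date, 28 April 2015.
28 April 2015 is a Tuesday; no weekend or holiday adjustment applies.
Add the 15 calendar-day extension to 28 April 2015: 13 May 2015.
No adjustment is made for weekends or holidays, so 13 May 2015 stands.
The final due date is 13 May 2015.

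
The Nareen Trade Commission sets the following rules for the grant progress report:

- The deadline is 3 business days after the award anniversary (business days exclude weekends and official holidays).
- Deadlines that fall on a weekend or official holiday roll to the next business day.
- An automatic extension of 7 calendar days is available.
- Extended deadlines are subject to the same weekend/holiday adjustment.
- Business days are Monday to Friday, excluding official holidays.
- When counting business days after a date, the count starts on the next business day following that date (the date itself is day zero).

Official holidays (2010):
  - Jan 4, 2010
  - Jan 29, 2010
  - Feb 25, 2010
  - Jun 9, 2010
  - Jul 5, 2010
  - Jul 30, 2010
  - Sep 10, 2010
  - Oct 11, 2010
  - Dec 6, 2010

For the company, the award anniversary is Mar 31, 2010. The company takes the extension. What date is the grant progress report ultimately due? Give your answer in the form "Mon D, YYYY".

Apr 12, 2010

Counting 3 business days after Mar 31, 2010 (skipping weekends and listed holidays) reaches Apr 5, 2010.
Since Apr 5, 2010 is a Monday and not a holiday, the date is unchanged.
The 7-calendar-day extension moves the deadline from Apr 5, 2010 to Apr 12, 2010.
Apr 12, 2010 falls on a Monday, which is a business day, so no adjustment is needed.
Deadline: Apr 12, 2010.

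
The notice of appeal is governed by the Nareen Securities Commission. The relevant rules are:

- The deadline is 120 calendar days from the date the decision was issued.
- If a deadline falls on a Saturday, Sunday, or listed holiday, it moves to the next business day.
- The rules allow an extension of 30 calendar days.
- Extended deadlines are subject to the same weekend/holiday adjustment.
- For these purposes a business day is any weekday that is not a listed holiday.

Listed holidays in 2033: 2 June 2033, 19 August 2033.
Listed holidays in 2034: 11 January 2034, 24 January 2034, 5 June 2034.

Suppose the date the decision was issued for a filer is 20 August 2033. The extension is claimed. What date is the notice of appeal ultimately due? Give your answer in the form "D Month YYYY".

120 calendar days after 20 August 2033 is 18 December 2033.
18 December 2033 is a Sunday, so it moves to the next business day, 19 December 2033 (Monday).
Add the 30 calendar-day extension to 19 December 2033: 18 January 2034.
18 January 2034 falls on a Wednesday, which is a business day, so no adjustment is needed.
Deadline: 18 January 2034.

18 January 2034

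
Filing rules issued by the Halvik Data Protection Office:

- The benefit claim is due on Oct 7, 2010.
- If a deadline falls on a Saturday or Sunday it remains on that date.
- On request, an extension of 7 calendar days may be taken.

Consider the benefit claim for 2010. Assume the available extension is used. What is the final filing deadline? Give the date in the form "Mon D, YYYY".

Oct 14, 2010

Start from the fixed due date, Oct 7, 2010.
No adjustment is made for weekends or holidays, so Oct 7, 2010 stands.
The 7-calendar-day extension moves the deadline from Oct 7, 2010 to Oct 14, 2010.
No adjustment is made for weekends or holidays, so Oct 14, 2010 stands.
Final deadline: Oct 14, 2010.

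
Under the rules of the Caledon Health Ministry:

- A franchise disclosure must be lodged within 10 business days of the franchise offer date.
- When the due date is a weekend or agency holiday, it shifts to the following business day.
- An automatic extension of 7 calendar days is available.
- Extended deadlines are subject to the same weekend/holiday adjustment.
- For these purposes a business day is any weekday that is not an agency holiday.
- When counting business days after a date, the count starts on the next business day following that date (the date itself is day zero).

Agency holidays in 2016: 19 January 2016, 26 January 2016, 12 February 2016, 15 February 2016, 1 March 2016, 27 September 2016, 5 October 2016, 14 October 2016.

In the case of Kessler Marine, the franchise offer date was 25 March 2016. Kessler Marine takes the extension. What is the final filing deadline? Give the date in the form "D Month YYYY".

Starting the day after 25 March 2016 and counting 10 business days lands on 8 April 2016.
Since 8 April 2016 is a Friday and not a holiday, the date is unchanged.
With the 7-day extension, 8 April 2016 becomes 15 April 2016.
15 April 2016 falls on a Friday, which is a business day, so no adjustment is needed.
The final due date is 15 April 2016.

15 April 2016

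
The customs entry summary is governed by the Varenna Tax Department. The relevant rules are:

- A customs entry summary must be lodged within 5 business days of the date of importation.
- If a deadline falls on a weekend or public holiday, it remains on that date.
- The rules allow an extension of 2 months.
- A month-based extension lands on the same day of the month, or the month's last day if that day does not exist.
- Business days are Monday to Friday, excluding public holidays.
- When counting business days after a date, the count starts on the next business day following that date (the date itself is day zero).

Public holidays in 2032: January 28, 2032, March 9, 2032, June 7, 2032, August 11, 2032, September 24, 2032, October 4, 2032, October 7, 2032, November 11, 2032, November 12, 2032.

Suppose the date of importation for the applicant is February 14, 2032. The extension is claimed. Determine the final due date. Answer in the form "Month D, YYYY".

5 business days after February 14, 2032, excluding weekends and holidays, is February 20, 2032.
February 20, 2032 falls on a Friday. The rules make no weekend/holiday allowance, so it remains February 20, 2032.
The 2 months extension carries February 20, 2032 to April 20, 2032.
April 20, 2032 is a Tuesday; no weekend or holiday adjustment applies.
So the filing is due April 20, 2032.

April 20, 2032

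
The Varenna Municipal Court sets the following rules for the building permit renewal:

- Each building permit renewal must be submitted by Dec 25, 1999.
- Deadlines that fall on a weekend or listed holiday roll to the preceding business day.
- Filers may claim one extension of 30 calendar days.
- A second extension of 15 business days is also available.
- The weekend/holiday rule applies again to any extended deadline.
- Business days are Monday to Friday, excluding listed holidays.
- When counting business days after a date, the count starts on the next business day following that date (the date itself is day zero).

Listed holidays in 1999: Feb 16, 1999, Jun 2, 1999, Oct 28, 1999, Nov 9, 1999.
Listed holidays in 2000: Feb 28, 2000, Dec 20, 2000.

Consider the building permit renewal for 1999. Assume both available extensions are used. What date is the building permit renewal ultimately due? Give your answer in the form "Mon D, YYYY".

Start from the fixed due date, Dec 25, 1999.
Because Dec 25, 1999 is a Saturday, the deadline becomes Dec 24, 1999 (Friday).
Add the 30 calendar-day extension to Dec 24, 1999: Jan 23, 2000.
Jan 23, 2000 falls on a Sunday. Rolling to the preceding business day gives Jan 21, 2000, a Friday.
The 15-business-day extension runs from Jan 21, 2000 to Feb 11, 2000.
Feb 11, 2000 falls on a Friday, which is a business day, so no adjustment is needed.
Final deadline: Feb 11, 2000.

Feb 11, 2000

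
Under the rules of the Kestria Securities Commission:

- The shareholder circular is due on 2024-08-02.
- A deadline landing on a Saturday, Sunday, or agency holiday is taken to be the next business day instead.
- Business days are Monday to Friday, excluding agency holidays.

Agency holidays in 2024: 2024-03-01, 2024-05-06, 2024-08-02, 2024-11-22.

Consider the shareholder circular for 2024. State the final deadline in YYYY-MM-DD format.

2024-08-05

Start from the fixed due date, 2024-08-02.
2024-08-02 falls on a listed holiday. Rolling to the next business day gives 2024-08-05, a Monday.
Final deadline: 2024-08-05.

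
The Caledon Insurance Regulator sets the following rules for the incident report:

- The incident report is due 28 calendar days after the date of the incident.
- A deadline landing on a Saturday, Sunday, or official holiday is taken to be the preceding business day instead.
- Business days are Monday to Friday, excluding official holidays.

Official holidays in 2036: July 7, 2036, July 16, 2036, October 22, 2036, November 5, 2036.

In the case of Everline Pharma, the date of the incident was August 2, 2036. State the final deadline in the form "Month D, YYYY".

28 calendar days after August 2, 2036 is August 30, 2036.
August 30, 2036 is a Saturday; the preceding business day is August 29, 2036 (Friday).
Deadline: August 29, 2036.

August 29, 2036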